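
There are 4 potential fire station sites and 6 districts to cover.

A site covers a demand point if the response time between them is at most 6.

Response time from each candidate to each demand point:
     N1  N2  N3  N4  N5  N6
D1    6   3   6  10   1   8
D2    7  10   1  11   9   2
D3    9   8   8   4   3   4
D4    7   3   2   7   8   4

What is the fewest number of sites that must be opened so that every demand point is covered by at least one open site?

Coverage sets (demand points within 6 of each site):
  D1: {N1, N2, N3, N5}
  D2: {N3, N6}
  D3: {N4, N5, N6}
  D4: {N2, N3, N6}
No single site covers all 6 demand points.
But {D1, D3} covers everything, so the minimum is 2.

2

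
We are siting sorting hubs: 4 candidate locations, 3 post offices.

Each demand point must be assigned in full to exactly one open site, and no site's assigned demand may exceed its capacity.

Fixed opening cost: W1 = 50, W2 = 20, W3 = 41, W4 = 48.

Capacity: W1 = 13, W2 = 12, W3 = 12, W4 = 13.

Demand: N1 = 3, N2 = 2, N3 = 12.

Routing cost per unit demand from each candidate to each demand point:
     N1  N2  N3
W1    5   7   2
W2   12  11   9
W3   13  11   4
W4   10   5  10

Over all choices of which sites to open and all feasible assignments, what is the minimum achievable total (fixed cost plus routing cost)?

Open {W1, W2}; cheapest assignment that respects the capacities:
  W1 (cap 13, load 12): N3 — cost 12×2 = 24
  W2 (cap 12, load 5): N1, N2 — cost 3×12 + 2×11 = 58
  Shipping 82, fixed 70 → total 152.
  Any other capacity-feasible assignment to {W1, W2} ships for at least 82.
Compare {W1, W4}: its best feasible assignment gives total 162.
Compare {W2, W3}: its best feasible assignment gives total 167.
Every other set of open sites that can feasibly serve all demand totals ≥ 162 even under its best assignment. Minimum: 152.

152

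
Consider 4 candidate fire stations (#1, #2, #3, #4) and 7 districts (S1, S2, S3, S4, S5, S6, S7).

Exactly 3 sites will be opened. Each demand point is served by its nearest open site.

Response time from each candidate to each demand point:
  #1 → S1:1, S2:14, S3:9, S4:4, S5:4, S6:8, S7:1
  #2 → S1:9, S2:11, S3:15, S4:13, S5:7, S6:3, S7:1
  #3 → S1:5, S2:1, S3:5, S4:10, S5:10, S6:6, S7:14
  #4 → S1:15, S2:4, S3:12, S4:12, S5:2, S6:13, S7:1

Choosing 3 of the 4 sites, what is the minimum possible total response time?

Open {#1, #2, #3}.
  S1→#1 1, S2→#3 1, S3→#3 5, S4→#1 4, S5→#1 4, S6→#2 3, S7→#1 1  ⇒ total 19.
Compare {#1, #3, #4}: total 20.
Compare {#1, #2, #4}: total 24.
No size-3 selection does better; minimum is 19.

19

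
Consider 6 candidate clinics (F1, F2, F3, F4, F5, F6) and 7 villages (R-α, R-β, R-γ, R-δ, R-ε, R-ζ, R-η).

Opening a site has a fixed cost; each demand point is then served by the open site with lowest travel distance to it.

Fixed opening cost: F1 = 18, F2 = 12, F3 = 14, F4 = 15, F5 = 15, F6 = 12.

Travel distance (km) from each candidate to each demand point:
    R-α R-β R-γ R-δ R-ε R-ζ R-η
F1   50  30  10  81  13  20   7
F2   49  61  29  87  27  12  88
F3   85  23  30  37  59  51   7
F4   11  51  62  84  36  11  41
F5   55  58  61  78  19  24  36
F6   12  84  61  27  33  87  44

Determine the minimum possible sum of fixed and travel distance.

149

Open {F1, F6}: assign each demand point to its cheapest open site.
  R-α→F6 12, R-β→F1 30, R-γ→F1 10, R-δ→F6 27, R-ε→F1 13, R-ζ→F1 20, R-η→F1 7
  travel distance 119, fixed 30 → total 149.
Compare {F1, F2, F6}: travel distance 111 + fixed 42 = 153.
Compare {F1, F4, F6}: travel distance 109 + fixed 45 = 154.
Compare {F1, F3, F6}: travel distance 112 + fixed 44 = 156.
All other subsets cost ≥ 153. Minimum total cost: 149.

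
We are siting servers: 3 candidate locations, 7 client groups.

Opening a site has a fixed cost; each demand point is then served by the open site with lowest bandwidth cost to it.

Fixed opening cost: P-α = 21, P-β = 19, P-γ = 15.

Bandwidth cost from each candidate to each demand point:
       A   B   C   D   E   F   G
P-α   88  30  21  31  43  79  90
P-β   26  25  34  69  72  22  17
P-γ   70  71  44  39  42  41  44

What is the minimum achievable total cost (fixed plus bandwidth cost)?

Open {P-α, P-β}: assign each demand point to its cheapest open site.
  A→P-β 26, B→P-β 25, C→P-α 21, D→P-α 31, E→P-α 43, F→P-β 22, G→P-β 17
  bandwidth cost 185, fixed 40 → total 225.
Compare {P-β, P-γ}: bandwidth cost 205 + fixed 34 = 239.
Compare {P-α, P-β, P-γ}: bandwidth cost 184 + fixed 55 = 239.
Compare {P-β}: bandwidth cost 265 + fixed 19 = 284.
All other subsets cost ≥ 239. Minimum total cost: 225.

225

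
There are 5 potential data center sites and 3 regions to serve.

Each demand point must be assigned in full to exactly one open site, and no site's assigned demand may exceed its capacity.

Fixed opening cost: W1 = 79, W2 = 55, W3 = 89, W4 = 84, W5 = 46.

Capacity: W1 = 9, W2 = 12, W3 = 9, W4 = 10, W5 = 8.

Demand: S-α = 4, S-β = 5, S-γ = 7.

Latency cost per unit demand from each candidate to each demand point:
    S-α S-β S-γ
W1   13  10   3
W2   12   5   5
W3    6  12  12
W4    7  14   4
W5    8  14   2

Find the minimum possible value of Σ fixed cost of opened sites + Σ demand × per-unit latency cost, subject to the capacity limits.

Open {W2, W5}; cheapest assignment that respects the capacities:
  W2 (cap 12, load 9): S-α, S-β — cost 4×12 + 5×5 = 73
  W5 (cap 8, load 7): S-γ — cost 7×2 = 14
  Shipping 87, fixed 101 → total 188.
  Any other capacity-feasible assignment to {W2, W5} ships for at least 87.
Compare {W2, W4}: its best feasible assignment gives total 227.
Compare {W1, W2}: its best feasible assignment gives total 228.
Every other set of open sites that can feasibly serve all demand totals ≥ 227 even under its best assignment. Minimum: 188.

188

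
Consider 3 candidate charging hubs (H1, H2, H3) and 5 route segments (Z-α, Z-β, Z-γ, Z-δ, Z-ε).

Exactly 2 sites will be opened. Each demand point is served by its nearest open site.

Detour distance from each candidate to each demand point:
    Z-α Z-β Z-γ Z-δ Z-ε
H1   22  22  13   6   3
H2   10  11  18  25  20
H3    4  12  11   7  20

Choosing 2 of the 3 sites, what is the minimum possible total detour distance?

36

Open {H1, H3}.
  Z-α→H3 4, Z-β→H3 12, Z-γ→H3 11, Z-δ→H1 6, Z-ε→H1 3  ⇒ total 36.
Compare {H1, H2}: total 43.
Compare {H2, H3}: total 53.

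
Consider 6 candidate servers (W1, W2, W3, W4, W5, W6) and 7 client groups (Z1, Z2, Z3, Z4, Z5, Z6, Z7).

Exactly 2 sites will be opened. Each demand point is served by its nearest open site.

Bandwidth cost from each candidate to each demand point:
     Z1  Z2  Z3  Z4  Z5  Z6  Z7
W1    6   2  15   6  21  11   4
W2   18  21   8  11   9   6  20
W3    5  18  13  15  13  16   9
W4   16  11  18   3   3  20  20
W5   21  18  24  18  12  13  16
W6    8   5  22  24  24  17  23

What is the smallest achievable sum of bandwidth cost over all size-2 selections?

Open {W1, W2}.
  Z1→W1 6, Z2→W1 2, Z3→W2 8, Z4→W1 6, Z5→W2 9, Z6→W2 6, Z7→W1 4  ⇒ total 41.
Compare {W1, W4}: total 44.
Compare {W1, W3}: total 54.
No size-2 selection does better; minimum is 41.

41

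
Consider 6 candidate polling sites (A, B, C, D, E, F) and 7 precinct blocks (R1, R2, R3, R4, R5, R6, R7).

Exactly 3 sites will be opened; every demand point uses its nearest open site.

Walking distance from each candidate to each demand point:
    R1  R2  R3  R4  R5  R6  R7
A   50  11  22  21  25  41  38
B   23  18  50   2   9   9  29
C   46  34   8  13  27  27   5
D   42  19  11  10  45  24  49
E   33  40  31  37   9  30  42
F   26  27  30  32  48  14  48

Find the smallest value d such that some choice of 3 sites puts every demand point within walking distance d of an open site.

Open {A, B, C}.
  Farthest demand point is R1 at walking distance 23 (to B); all others are ≤ 23.
With {B, C, D} the worst case is 23.
With {B, C, E} the worst case is 23.
No size-3 selection achieves below 23.

23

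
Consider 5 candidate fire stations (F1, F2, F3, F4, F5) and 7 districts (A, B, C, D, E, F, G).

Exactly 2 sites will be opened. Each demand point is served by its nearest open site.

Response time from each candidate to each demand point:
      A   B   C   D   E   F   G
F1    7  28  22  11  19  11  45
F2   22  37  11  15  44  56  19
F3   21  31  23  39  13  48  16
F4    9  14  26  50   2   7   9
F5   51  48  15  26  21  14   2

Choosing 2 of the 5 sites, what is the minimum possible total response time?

Open {F2, F4}.
  A→F4 9, B→F4 14, C→F2 11, D→F2 15, E→F4 2, F→F4 7, G→F4 9  ⇒ total 67.
Compare {F1, F4}: total 72.
Compare {F4, F5}: total 75.
No size-2 selection does better; minimum is 67.

67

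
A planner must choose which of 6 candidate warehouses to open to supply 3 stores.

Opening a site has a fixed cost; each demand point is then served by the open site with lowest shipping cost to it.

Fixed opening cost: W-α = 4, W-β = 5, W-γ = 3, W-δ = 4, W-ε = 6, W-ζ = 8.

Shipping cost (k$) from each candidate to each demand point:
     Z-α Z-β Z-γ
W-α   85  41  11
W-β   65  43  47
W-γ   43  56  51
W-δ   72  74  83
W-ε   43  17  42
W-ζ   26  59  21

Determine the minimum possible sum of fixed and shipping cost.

Open {W-α, W-ε, W-ζ}: assign each demand point to its cheapest open site.
  Z-α→W-ζ 26, Z-β→W-ε 17, Z-γ→W-α 11
  shipping cost 54, fixed 18 → total 72.
Compare {W-α, W-γ, W-ε, W-ζ}: shipping cost 54 + fixed 21 = 75.
Compare {W-α, W-δ, W-ε, W-ζ}: shipping cost 54 + fixed 22 = 76.
Compare {W-α, W-β, W-ε, W-ζ}: shipping cost 54 + fixed 23 = 77.
All other subsets cost ≥ 75. Minimum total cost: 72.

72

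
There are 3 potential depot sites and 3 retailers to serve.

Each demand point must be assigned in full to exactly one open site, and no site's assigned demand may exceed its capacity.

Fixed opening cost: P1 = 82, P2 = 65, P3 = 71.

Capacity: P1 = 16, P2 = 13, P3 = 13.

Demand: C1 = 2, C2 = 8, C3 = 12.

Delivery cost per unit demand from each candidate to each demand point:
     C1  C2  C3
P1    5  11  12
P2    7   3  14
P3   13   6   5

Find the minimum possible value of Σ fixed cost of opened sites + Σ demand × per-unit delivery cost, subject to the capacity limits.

Open {P2, P3}; cheapest assignment that respects the capacities:
  P2 (cap 13, load 10): C1, C2 — cost 2×7 + 8×3 = 38
  P3 (cap 13, load 12): C3 — cost 12×5 = 60
  Shipping 98, fixed 136 → total 234.
  Any other capacity-feasible assignment to {P2, P3} ships for at least 98.
Compare {P1, P3}: its best feasible assignment gives total 311.
Compare {P1, P2, P3}: its best feasible assignment gives total 312.
Every other set of open sites that can feasibly serve all demand totals ≥ 311 even under its best assignment. Minimum: 234.

234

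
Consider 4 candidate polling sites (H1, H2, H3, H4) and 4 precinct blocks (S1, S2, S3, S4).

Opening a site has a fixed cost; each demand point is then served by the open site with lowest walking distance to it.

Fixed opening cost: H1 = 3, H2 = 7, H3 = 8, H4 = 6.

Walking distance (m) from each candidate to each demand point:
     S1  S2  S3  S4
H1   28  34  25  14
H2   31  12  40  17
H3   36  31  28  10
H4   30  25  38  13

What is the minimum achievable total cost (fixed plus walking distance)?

89

Open {H1, H2}: assign each demand point to its cheapest open site.
  S1→H1 28, S2→H2 12, S3→H1 25, S4→H1 14
  walking distance 79, fixed 10 → total 89.
Compare {H1, H2, H3}: walking distance 75 + fixed 18 = 93.
Compare {H1, H2, H4}: walking distance 78 + fixed 16 = 94.
Compare {H2, H3}: walking distance 81 + fixed 15 = 96.
All other subsets cost ≥ 93. Minimum total cost: 89.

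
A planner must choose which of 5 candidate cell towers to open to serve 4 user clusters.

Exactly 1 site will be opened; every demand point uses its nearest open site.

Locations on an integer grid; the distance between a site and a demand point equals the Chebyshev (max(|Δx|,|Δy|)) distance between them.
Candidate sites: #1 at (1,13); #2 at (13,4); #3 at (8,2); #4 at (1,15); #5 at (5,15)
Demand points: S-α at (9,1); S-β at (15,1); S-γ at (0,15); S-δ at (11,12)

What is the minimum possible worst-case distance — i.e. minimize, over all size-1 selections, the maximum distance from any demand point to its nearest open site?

Open {#2}.
  Farthest demand point is S-γ at distance 13 (to #2); all others are ≤ 13.
With {#3} the worst case is 13.
With {#1} the worst case is 14.
No size-1 selection achieves below 13.

13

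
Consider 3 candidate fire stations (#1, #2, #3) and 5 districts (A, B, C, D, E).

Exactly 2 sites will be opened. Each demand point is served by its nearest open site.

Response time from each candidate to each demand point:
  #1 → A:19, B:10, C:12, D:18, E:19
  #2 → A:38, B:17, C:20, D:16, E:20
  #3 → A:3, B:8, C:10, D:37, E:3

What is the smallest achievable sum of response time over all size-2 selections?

40

Open {#2, #3}.
  A→#3 3, B→#3 8, C→#3 10, D→#2 16, E→#3 3  ⇒ total 40.
Compare {#1, #3}: total 42.
Compare {#1, #2}: total 76.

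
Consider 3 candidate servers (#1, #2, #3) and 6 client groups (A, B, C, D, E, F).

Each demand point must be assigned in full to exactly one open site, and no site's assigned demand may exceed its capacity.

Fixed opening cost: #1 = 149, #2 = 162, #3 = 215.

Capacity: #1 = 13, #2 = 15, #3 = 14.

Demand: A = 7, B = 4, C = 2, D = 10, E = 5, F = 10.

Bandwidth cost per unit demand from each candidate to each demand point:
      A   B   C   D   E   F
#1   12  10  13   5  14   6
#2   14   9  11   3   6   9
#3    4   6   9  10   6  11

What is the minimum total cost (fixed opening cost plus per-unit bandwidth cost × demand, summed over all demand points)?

Open {#1, #2, #3}; cheapest assignment that respects the capacities:
  #1 (cap 13, load 10): F — cost 10×6 = 60
  #2 (cap 15, load 15): D, E — cost 10×3 + 5×6 = 60
  #3 (cap 14, load 13): A, B, C — cost 7×4 + 4×6 + 2×9 = 70
  Shipping 190, fixed 526 → total 716.
  Any other capacity-feasible assignment to {#1, #2, #3} ships for at least 190.
Total demand is 38 and no other set of sites has combined capacity ≥ 38, so {#1, #2, #3} is the only feasible choice of open sites. Minimum: 716.

716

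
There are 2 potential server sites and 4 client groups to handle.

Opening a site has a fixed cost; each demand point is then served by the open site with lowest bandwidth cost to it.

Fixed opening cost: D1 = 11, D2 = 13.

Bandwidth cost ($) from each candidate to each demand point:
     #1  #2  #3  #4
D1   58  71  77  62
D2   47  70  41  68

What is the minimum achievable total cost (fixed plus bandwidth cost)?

239

Open {D2}: assign each demand point to its cheapest open site.
  #1→D2 47, #2→D2 70, #3→D2 41, #4→D2 68
  bandwidth cost 226, fixed 13 → total 239.
Compare {D1, D2}: bandwidth cost 220 + fixed 24 = 244.
Compare {D1}: bandwidth cost 268 + fixed 11 = 279.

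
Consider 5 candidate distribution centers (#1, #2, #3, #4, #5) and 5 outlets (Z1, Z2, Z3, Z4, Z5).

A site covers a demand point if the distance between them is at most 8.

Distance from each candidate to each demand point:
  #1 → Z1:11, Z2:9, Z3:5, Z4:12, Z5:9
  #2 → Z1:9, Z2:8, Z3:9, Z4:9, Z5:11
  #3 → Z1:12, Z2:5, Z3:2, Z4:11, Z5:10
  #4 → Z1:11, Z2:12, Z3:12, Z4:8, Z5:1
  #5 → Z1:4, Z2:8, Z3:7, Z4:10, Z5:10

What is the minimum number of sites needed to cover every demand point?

Coverage sets (demand points within 8 of each site):
  #1: {Z3}
  #2: {Z2}
  #3: {Z2, Z3}
  #4: {Z4, Z5}
  #5: {Z1, Z2, Z3}
No single site covers all 5 demand points.
But {#4, #5} covers everything, so the minimum is 2.

2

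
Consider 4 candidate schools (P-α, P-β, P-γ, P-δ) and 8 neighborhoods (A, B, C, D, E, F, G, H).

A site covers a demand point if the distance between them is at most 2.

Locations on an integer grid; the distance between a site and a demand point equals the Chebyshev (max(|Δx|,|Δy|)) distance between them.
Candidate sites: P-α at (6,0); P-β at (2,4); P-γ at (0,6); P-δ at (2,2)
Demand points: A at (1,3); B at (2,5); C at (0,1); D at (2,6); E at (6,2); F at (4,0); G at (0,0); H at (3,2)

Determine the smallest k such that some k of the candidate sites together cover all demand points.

Coverage sets (demand points within 2 of each site):
  P-α: {E, F}
  P-β: {A, B, D, H}
  P-γ: {B, D}
  P-δ: {A, C, F, G, H}
No 2 sites suffice: every size-2 union leaves at least one demand point uncovered.
But {P-α, P-β, P-δ} covers everything, so the minimum is 3.

3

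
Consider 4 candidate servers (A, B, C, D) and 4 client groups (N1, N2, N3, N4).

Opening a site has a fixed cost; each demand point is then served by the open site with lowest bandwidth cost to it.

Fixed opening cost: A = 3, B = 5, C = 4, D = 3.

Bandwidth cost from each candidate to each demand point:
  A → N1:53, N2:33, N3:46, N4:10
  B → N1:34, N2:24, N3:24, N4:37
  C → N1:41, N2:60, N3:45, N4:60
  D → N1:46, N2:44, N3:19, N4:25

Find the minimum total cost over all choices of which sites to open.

Open {A, B, D}: assign each demand point to its cheapest open site.
  N1→B 34, N2→B 24, N3→D 19, N4→A 10
  bandwidth cost 87, fixed 11 → total 98.
Compare {A, B}: bandwidth cost 92 + fixed 8 = 100.
Compare {A, B, C, D}: bandwidth cost 87 + fixed 15 = 102.
Compare {A, B, C}: bandwidth cost 92 + fixed 12 = 104.
All other subsets cost ≥ 100. Minimum total cost: 98.

98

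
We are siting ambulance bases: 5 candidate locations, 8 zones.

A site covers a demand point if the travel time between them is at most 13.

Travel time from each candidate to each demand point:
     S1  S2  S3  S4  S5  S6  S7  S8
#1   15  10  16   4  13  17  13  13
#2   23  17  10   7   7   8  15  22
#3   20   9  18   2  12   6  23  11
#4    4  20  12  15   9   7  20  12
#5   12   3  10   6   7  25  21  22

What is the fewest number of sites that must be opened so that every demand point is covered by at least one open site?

2

Coverage sets (demand points within 13 of each site):
  #1: {S2, S4, S5, S7, S8}
  #2: {S3, S4, S5, S6}
  #3: {S2, S4, S5, S6, S8}
  #4: {S1, S3, S5, S6, S8}
  #5: {S1, S2, S3, S4, S5}
No single site covers all 8 demand points.
But {#1, #4} covers everything, so the minimum is 2.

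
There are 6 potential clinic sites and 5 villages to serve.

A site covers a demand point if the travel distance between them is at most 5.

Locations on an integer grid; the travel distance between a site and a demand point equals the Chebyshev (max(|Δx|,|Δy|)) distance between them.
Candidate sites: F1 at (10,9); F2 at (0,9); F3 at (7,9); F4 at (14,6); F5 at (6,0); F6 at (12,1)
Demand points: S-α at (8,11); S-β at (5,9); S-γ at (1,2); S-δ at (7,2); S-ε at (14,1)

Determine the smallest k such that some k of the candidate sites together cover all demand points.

3

Coverage sets (demand points within 5 of each site):
  F1: {S-α, S-β}
  F2: {S-β}
  F3: {S-α, S-β}
  F4: {S-ε}
  F5: {S-γ, S-δ}
  F6: {S-δ, S-ε}
No 2 sites suffice: every size-2 union leaves at least one demand point uncovered.
But {F1, F4, F5} covers everything, so the minimum is 3.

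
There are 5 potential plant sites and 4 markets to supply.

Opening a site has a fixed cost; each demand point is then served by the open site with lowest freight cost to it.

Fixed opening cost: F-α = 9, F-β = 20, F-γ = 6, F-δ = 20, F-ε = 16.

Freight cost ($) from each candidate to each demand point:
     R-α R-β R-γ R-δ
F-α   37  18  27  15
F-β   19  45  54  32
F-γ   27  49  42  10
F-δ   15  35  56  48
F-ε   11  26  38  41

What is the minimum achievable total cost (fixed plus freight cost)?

96

Open {F-α, F-ε}: assign each demand point to its cheapest open site.
  R-α→F-ε 11, R-β→F-α 18, R-γ→F-α 27, R-δ→F-α 15
  freight cost 71, fixed 25 → total 96.
Compare {F-α, F-γ}: freight cost 82 + fixed 15 = 97.
Compare {F-α, F-γ, F-ε}: freight cost 66 + fixed 31 = 97.
Compare {F-α, F-δ}: freight cost 75 + fixed 29 = 104.
All other subsets cost ≥ 97. Minimum total cost: 96.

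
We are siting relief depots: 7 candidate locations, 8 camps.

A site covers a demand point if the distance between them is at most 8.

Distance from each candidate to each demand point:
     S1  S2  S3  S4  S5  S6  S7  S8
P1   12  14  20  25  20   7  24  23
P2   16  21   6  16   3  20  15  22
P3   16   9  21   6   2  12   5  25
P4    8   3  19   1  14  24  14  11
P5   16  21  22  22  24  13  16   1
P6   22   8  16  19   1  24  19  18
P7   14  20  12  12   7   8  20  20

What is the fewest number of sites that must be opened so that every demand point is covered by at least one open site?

Coverage sets (demand points within 8 of each site):
  P1: {S6}
  P2: {S3, S5}
  P3: {S4, S5, S7}
  P4: {S1, S2, S4}
  P5: {S8}
  P6: {S2, S5}
  P7: {S5, S6}
No 4 sites suffice: every size-4 union leaves at least one demand point uncovered.
But {P1, P2, P3, P4, P5} covers everything, so the minimum is 5.

5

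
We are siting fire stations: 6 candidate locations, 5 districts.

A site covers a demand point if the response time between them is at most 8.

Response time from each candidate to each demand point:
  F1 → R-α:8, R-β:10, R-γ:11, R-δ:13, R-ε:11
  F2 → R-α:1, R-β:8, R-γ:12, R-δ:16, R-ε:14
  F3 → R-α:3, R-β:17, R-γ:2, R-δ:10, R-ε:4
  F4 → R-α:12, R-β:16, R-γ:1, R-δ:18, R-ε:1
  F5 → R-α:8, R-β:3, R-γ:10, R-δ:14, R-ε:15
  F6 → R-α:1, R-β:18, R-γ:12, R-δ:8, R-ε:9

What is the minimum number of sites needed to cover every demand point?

3

Coverage sets (demand points within 8 of each site):
  F1: {R-α}
  F2: {R-α, R-β}
  F3: {R-α, R-γ, R-ε}
  F4: {R-γ, R-ε}
  F5: {R-α, R-β}
  F6: {R-α, R-δ}
No 2 sites suffice: every size-2 union leaves at least one demand point uncovered.
But {F2, F3, F6} covers everything, so the minimum is 3.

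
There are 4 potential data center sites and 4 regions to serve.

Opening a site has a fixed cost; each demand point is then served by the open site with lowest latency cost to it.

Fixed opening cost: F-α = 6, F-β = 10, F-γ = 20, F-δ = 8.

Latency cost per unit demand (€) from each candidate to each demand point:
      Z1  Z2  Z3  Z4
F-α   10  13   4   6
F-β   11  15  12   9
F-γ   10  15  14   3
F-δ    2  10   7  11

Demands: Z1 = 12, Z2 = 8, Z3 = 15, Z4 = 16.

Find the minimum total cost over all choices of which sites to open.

Open {F-α, F-γ, F-δ}: assign each demand point to its cheapest open site.
  Z1→F-δ 12×2=24, Z2→F-δ 8×10=80, Z3→F-α 15×4=60, Z4→F-γ 16×3=48
  latency cost 212, fixed 34 → total 246.
Compare {F-α, F-β, F-γ, F-δ}: latency cost 212 + fixed 44 = 256.
Compare {F-α, F-δ}: latency cost 260 + fixed 14 = 274.
Compare {F-α, F-β, F-δ}: latency cost 260 + fixed 24 = 284.
All other subsets cost ≥ 256. Minimum total cost: 246.

246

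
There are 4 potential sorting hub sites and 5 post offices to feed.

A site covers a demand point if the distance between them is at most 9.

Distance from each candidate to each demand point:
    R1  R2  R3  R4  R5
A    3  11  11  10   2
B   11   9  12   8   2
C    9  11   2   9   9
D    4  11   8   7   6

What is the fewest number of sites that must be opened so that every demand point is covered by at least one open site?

2

Coverage sets (demand points within 9 of each site):
  A: {R1, R5}
  B: {R2, R4, R5}
  C: {R1, R3, R4, R5}
  D: {R1, R3, R4, R5}
No single site covers all 5 demand points.
But {B, C} covers everything, so the minimum is 2.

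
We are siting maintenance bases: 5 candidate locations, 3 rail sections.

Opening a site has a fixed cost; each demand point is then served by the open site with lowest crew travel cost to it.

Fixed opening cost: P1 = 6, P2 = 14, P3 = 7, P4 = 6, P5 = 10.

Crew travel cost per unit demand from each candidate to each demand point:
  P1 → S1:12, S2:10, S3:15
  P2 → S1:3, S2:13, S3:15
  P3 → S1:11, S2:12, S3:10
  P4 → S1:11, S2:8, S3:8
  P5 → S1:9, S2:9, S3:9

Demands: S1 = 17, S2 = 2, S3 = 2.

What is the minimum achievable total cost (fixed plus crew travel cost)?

103

Open {P2, P4}: assign each demand point to its cheapest open site.
  S1→P2 17×3=51, S2→P4 2×8=16, S3→P4 2×8=16
  crew travel cost 83, fixed 20 → total 103.
Compare {P1, P2, P4}: crew travel cost 83 + fixed 26 = 109.
Compare {P2, P3, P4}: crew travel cost 83 + fixed 27 = 110.
Compare {P2, P5}: crew travel cost 87 + fixed 24 = 111.
All other subsets cost ≥ 109. Minimum total cost: 103.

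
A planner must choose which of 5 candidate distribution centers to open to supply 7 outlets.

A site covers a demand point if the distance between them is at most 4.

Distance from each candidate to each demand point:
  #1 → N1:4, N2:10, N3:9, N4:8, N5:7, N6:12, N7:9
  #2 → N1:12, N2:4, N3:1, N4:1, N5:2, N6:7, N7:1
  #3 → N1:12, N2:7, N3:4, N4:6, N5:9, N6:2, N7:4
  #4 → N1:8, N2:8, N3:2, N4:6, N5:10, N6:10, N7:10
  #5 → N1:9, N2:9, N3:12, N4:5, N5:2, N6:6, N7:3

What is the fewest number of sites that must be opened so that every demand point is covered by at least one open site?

3

Coverage sets (demand points within 4 of each site):
  #1: {N1}
  #2: {N2, N3, N4, N5, N7}
  #3: {N3, N6, N7}
  #4: {N3}
  #5: {N5, N7}
No 2 sites suffice: every size-2 union leaves at least one demand point uncovered.
But {#1, #2, #3} covers everything, so the minimum is 3.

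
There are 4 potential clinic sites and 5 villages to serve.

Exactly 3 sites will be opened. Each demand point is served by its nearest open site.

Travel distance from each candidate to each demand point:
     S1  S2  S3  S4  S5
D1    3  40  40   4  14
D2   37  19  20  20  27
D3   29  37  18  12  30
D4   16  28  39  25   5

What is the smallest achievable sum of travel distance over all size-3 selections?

51

Open {D1, D2, D4}.
  S1→D1 3, S2→D2 19, S3→D2 20, S4→D1 4, S5→D4 5  ⇒ total 51.
Compare {D1, D2, D3}: total 58.
Compare {D1, D3, D4}: total 58.
No size-3 selection does better; minimum is 51.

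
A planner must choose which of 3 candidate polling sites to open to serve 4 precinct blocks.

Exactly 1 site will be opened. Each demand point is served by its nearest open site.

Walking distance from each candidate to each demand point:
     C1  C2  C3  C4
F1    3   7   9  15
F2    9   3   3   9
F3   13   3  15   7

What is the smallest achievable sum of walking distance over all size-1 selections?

24

Open {F2}.
  C1→F2 9, C2→F2 3, C3→F2 3, C4→F2 9  ⇒ total 24.
Compare {F1}: total 34.
Compare {F3}: total 38.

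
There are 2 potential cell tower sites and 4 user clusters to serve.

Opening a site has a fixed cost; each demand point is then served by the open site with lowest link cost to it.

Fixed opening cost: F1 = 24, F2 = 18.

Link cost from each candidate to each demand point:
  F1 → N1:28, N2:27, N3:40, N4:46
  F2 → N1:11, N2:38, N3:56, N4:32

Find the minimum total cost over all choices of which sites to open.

Open {F1, F2}: assign each demand point to its cheapest open site.
  N1→F2 11, N2→F1 27, N3→F1 40, N4→F2 32
  link cost 110, fixed 42 → total 152.
Compare {F2}: link cost 137 + fixed 18 = 155.
Compare {F1}: link cost 141 + fixed 24 = 165.

152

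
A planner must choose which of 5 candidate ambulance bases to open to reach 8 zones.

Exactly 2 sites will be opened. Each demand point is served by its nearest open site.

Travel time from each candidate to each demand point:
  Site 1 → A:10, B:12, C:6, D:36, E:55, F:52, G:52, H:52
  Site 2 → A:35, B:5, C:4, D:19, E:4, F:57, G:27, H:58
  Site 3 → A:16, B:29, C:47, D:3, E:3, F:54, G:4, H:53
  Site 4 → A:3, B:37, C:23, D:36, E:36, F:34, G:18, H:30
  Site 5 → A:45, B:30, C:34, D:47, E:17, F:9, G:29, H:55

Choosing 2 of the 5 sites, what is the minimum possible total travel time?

117

Open {Site 2, Site 4}.
  A→Site 4 3, B→Site 2 5, C→Site 2 4, D→Site 2 19, E→Site 2 4, F→Site 4 34, G→Site 4 18, H→Site 4 30  ⇒ total 117.
Compare {Site 3, Site 4}: total 129.
Compare {Site 1, Site 3}: total 142.
No size-2 selection does better; minimum is 117.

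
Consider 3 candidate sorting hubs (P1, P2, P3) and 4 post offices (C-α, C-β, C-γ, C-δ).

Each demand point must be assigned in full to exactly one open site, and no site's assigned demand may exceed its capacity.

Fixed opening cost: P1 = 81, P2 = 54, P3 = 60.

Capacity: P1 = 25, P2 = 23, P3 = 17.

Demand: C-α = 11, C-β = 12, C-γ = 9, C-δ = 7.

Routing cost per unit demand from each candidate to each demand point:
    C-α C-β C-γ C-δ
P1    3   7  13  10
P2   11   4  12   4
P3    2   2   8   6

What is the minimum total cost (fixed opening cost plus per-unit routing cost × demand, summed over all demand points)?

Open {P1, P2}; cheapest assignment that respects the capacities:
  P1 (cap 25, load 20): C-α, C-γ — cost 11×3 + 9×13 = 150
  P2 (cap 23, load 19): C-β, C-δ — cost 12×4 + 7×4 = 76
  Shipping 226, fixed 135 → total 361.
  Any other capacity-feasible assignment to {P1, P2} ships for at least 226.
Compare {P1, P3}: its best feasible assignment gives total 372.
Compare {P1, P2, P3}: its best feasible assignment gives total 376.
Every other set of open sites that can feasibly serve all demand totals ≥ 372 even under its best assignment. Minimum: 361.

361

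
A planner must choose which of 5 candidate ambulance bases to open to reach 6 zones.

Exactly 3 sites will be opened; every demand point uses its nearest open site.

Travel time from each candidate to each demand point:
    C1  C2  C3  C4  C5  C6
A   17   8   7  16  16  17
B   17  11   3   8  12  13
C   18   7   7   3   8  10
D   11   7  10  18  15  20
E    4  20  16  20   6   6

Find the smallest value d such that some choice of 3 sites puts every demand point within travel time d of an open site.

7

Open {A, C, E}.
  Farthest demand point is C2 at travel time 7 (to C); all others are ≤ 7.
With {B, C, E} the worst case is 7.
With {C, D, E} the worst case is 7.
No size-3 selection achieves below 7.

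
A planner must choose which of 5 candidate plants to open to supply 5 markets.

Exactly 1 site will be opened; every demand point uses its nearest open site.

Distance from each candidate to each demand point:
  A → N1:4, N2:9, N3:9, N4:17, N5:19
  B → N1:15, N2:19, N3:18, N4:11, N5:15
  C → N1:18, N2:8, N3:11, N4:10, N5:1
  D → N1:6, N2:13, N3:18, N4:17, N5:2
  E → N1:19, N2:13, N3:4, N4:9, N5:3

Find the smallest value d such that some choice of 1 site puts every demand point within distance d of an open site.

Open {C}.
  Farthest demand point is N1 at distance 18 (to C); all others are ≤ 18.
With {D} the worst case is 18.
With {A} the worst case is 19.
No size-1 selection achieves below 18.

18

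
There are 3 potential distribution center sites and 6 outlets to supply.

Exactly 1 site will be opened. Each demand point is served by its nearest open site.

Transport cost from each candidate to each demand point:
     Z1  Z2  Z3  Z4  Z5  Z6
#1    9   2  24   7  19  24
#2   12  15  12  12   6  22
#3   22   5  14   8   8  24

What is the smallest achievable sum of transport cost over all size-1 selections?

Open {#2}.
  Z1→#2 12, Z2→#2 15, Z3→#2 12, Z4→#2 12, Z5→#2 6, Z6→#2 22  ⇒ total 79.
Compare {#3}: total 81.
Compare {#1}: total 85.

79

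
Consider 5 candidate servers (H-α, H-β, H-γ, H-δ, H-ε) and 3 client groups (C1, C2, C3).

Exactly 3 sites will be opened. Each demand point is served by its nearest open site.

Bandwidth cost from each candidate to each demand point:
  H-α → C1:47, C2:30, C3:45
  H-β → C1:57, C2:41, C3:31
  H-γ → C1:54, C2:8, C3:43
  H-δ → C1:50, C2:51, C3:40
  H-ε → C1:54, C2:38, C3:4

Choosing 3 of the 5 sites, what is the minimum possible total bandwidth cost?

Open {H-α, H-γ, H-ε}.
  C1→H-α 47, C2→H-γ 8, C3→H-ε 4  ⇒ total 59.
Compare {H-γ, H-δ, H-ε}: total 62.
Compare {H-β, H-γ, H-ε}: total 66.
No size-3 selection does better; minimum is 59.

59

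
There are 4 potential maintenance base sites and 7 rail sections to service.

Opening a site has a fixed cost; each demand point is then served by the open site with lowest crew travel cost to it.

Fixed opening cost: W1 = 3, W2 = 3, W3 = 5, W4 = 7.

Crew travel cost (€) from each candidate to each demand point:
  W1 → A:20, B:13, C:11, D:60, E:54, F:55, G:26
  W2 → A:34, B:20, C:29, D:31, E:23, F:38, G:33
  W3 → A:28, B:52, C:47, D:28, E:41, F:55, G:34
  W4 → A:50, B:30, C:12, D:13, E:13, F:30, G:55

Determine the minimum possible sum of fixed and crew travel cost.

136

Open {W1, W4}: assign each demand point to its cheapest open site.
  A→W1 20, B→W1 13, C→W1 11, D→W4 13, E→W4 13, F→W4 30, G→W1 26
  crew travel cost 126, fixed 10 → total 136.
Compare {W1, W2, W4}: crew travel cost 126 + fixed 13 = 139.
Compare {W1, W3, W4}: crew travel cost 126 + fixed 15 = 141.
Compare {W1, W2, W3, W4}: crew travel cost 126 + fixed 18 = 144.
All other subsets cost ≥ 139. Minimum total cost: 136.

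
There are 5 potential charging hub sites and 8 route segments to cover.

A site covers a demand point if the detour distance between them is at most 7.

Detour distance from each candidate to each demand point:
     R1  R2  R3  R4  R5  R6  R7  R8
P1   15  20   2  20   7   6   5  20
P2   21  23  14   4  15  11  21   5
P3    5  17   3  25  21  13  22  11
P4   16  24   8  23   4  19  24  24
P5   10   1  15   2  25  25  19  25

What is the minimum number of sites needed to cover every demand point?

Coverage sets (demand points within 7 of each site):
  P1: {R3, R5, R6, R7}
  P2: {R4, R8}
  P3: {R1, R3}
  P4: {R5}
  P5: {R2, R4}
No 3 sites suffice: every size-3 union leaves at least one demand point uncovered.
But {P1, P2, P3, P5} covers everything, so the minimum is 4.

4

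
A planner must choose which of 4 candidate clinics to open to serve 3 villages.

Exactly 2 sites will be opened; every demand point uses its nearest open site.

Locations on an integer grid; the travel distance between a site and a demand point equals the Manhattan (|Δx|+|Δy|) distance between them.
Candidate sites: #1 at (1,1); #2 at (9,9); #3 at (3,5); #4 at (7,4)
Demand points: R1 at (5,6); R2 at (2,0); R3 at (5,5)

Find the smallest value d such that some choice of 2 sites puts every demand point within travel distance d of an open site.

Open {#1, #3}.
  Farthest demand point is R1 at travel distance 3 (to #3); all others are ≤ 3.
With {#1, #4} the worst case is 4.
With {#2, #3} the worst case is 6.
No size-2 selection achieves below 3.

3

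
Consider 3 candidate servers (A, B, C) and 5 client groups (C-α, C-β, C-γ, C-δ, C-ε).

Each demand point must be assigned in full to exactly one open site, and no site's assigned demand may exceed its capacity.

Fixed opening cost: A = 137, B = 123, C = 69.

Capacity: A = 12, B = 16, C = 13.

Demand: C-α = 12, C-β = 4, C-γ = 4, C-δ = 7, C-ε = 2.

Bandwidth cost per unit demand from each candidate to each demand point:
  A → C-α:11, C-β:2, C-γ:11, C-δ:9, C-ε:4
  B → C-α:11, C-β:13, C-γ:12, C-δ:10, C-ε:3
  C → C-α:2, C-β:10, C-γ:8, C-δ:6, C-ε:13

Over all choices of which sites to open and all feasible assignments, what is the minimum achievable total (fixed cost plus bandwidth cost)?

Open {B, C}; cheapest assignment that respects the capacities:
  B (cap 16, load 16): C-α, C-β — cost 12×11 + 4×13 = 184
  C (cap 13, load 13): C-γ, C-δ, C-ε — cost 4×8 + 7×6 + 2×13 = 100
  Shipping 284, fixed 192 → total 476.
  Any other capacity-feasible assignment to {B, C} ships for at least 284.
Compare {A, B, C}: its best feasible assignment gives total 478.
Every other set of open sites that can feasibly serve all demand totals ≥ 478 even under its best assignment. Minimum: 476.

476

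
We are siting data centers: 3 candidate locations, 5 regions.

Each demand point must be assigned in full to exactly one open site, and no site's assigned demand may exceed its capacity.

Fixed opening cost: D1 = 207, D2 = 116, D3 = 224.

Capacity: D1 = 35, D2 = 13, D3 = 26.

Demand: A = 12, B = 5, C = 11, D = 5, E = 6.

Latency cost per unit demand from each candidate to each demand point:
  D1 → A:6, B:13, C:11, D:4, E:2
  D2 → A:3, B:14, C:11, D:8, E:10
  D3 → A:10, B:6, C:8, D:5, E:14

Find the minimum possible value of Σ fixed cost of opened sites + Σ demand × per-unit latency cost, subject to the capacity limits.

577

Open {D1, D2}; cheapest assignment that respects the capacities:
  D1 (cap 35, load 27): B, C, D, E — cost 5×13 + 11×11 + 5×4 + 6×2 = 218
  D2 (cap 13, load 12): A — cost 12×3 = 36
  Shipping 254, fixed 323 → total 577.
  Any other capacity-feasible assignment to {D1, D2} ships for at least 254.
Compare {D1, D3}: its best feasible assignment gives total 653.
Compare {D1, D2, D3}: its best feasible assignment gives total 733.
Every other set of open sites that can feasibly serve all demand totals ≥ 653 even under its best assignment. Minimum: 577.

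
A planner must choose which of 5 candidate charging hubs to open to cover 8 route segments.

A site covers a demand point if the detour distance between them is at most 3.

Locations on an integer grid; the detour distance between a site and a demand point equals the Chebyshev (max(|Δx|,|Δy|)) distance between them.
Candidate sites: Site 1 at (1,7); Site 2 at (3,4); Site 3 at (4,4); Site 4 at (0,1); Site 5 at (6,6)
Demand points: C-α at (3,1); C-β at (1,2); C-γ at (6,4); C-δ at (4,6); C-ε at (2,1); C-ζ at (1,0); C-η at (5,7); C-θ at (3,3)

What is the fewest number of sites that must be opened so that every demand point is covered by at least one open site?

2

Coverage sets (demand points within 3 of each site):
  Site 1: {C-δ}
  Site 2: {C-α, C-β, C-γ, C-δ, C-ε, C-η, C-θ}
  Site 3: {C-α, C-β, C-γ, C-δ, C-ε, C-η, C-θ}
  Site 4: {C-α, C-β, C-ε, C-ζ, C-θ}
  Site 5: {C-γ, C-δ, C-η, C-θ}
No single site covers all 8 demand points.
But {Site 2, Site 4} covers everything, so the minimum is 2.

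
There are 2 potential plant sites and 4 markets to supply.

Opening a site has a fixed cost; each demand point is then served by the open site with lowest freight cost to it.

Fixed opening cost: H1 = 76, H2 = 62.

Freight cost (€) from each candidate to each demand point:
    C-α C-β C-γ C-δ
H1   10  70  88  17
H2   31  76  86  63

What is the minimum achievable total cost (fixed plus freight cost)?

261

Open {H1}: assign each demand point to its cheapest open site.
  C-α→H1 10, C-β→H1 70, C-γ→H1 88, C-δ→H1 17
  freight cost 185, fixed 76 → total 261.
Compare {H2}: freight cost 256 + fixed 62 = 318.
Compare {H1, H2}: freight cost 183 + fixed 138 = 321.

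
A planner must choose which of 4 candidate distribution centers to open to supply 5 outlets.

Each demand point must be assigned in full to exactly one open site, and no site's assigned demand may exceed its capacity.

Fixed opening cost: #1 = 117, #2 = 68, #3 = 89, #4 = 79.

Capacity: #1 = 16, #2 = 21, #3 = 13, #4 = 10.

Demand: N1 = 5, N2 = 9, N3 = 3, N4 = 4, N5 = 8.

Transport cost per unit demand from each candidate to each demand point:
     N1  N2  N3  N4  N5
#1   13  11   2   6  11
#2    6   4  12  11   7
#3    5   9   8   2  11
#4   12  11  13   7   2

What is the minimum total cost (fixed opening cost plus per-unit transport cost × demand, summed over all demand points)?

306

Open {#2, #3}; cheapest assignment that respects the capacities:
  #2 (cap 21, load 17): N2, N5 — cost 9×4 + 8×7 = 92
  #3 (cap 13, load 12): N1, N3, N4 — cost 5×5 + 3×8 + 4×2 = 57
  Shipping 149, fixed 157 → total 306.
  Any other capacity-feasible assignment to {#2, #3} ships for at least 149.
Compare {#2, #4}: its best feasible assignment gives total 309.
Compare {#2, #3, #4}: its best feasible assignment gives total 345.
Every other set of open sites that can feasibly serve all demand totals ≥ 309 even under its best assignment. Minimum: 306.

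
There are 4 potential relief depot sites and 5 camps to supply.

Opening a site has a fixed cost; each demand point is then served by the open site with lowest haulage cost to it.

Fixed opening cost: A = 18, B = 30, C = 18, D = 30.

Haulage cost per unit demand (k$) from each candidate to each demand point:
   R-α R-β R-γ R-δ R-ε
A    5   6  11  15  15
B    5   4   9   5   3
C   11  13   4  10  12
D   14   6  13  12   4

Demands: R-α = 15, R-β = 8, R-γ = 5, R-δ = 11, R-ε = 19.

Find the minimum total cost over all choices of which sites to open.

Open {B, C}: assign each demand point to its cheapest open site.
  R-α→B 15×5=75, R-β→B 8×4=32, R-γ→C 5×4=20, R-δ→B 11×5=55, R-ε→B 19×3=57
  haulage cost 239, fixed 48 → total 287.
Compare {B}: haulage cost 264 + fixed 30 = 294.
Compare {A, B, C}: haulage cost 239 + fixed 66 = 305.
Compare {A, B}: haulage cost 264 + fixed 48 = 312.
All other subsets cost ≥ 294. Minimum total cost: 287.

287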